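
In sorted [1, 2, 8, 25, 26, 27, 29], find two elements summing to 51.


Two pointers: lo=0, hi=6
Found pair: (25, 26) summing to 51


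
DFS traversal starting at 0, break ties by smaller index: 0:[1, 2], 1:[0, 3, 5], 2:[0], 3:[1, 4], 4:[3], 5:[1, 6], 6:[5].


DFS stack-based: start with [0]
Visit order: [0, 1, 3, 4, 5, 6, 2]


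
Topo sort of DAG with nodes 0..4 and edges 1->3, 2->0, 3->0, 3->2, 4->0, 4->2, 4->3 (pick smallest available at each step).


Kahn's algorithm, process smallest node first
Order: [1, 4, 3, 2, 0]


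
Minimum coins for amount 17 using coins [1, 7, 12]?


dp[0]=0; dp[i]=1+min(dp[i-c] for c in coins)
...dp[12]=1, dp[13]=2, dp[14]=2, dp[15]=3, dp[16]=4, dp[17]=5
Minimum coins for 17 = 5


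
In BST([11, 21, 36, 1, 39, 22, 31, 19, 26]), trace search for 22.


BST root = 11
Search for 22: compare at each node
Path: [11, 21, 36, 22]


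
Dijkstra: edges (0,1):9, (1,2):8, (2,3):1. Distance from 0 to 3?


Dijkstra from 0:
Distances: {0: 0, 1: 9, 2: 17, 3: 18}
Shortest distance to 3 = 18, path = [0, 1, 2, 3]


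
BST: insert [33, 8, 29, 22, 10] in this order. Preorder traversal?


Root = 33; build tree by BST insertion.
Preorder traversal: [33, 8, 29, 22, 10]


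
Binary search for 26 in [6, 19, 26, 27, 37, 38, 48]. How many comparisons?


Search for 26:
[0,6] mid=3 arr[3]=27
[0,2] mid=1 arr[1]=19
[2,2] mid=2 arr[2]=26
Total: 3 comparisons


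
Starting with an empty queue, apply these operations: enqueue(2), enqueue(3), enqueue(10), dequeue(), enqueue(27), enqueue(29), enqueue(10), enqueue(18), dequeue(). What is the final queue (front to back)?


enqueue(2) -> [2]
enqueue(3) -> [2, 3]
enqueue(10) -> [2, 3, 10]
dequeue() returns 2 -> [3, 10]
enqueue(27) -> [3, 10, 27]
enqueue(29) -> [3, 10, 27, 29]
enqueue(10) -> [3, 10, 27, 29, 10]
enqueue(18) -> [3, 10, 27, 29, 10, 18]
dequeue() returns 3 -> [10, 27, 29, 10, 18]
Final queue (front to back): [10, 27, 29, 10, 18]


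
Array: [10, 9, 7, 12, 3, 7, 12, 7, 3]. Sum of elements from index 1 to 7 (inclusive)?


Prefix sums: [0, 10, 19, 26, 38, 41, 48, 60, 67, 70]
Sum[1..7] = prefix[8] - prefix[1] = 67 - 10 = 57


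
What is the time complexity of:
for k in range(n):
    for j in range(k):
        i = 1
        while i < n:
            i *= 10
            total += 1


Per nesting level: O(n) * O(n) [triangular over k] * O(log n) = O(n^2 log n)
Complexity: O(n^2 log n)


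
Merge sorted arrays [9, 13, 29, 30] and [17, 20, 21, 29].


Compare heads, take smaller each step.
Merged: [9, 13, 17, 20, 21, 29, 29, 30]


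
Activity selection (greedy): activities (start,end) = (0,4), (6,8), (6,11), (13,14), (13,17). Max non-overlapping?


Greedy: pick earliest-ending, then skip overlaps.
Selected (3 activities): [(0, 4), (6, 8), (13, 14)]


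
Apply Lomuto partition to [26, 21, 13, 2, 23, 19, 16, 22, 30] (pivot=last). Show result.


Elements <= 30 go left of pivot.
Result: [26, 21, 13, 2, 23, 19, 16, 22, 30], pivot at index 8


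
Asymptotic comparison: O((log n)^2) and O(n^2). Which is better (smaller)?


polylogarithmic grows slower than quadratic
O((log n)^2) is asymptotically smaller; O(n^2) grows faster


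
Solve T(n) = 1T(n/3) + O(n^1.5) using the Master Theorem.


a=1, b=3, c=1.5. log_3(1)=0 < c=1.5. Case 3: O(n^c) = O(n^1.500)
Complexity: O(n^1.500)


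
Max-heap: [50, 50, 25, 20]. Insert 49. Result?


Append 49: [50, 50, 25, 20, 49]
Bubble up: no swaps needed
Result: [50, 50, 25, 20, 49]


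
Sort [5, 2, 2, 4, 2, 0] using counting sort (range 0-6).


Count array: [1, 0, 3, 0, 1, 1, 0]
Reconstruct: [0, 2, 2, 2, 4, 5]


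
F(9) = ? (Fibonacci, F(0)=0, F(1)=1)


F(n)=F(n-1)+F(n-2)
...F(7)=13, F(8)=21, F(9)=34


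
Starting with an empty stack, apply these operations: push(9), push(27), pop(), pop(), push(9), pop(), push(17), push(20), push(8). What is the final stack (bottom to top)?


push(9) -> [9]
push(27) -> [9, 27]
pop() returns 27 -> [9]
pop() returns 9 -> []
push(9) -> [9]
pop() returns 9 -> []
push(17) -> [17]
push(20) -> [17, 20]
push(8) -> [17, 20, 8]
Final stack (bottom to top): [17, 20, 8]


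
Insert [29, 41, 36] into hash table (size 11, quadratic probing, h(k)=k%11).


Insertions: 29->slot 7; 41->slot 8; 36->slot 3
Table: [None, None, None, 36, None, None, None, 29, 41, None, None]


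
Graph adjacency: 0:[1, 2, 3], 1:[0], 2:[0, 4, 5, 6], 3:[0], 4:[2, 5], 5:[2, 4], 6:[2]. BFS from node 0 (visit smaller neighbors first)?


BFS queue: start with [0]
Visit order: [0, 1, 2, 3, 4, 5, 6]


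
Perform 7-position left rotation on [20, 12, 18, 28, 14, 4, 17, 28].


Left rotate by 7: [28, 20, 12, 18, 28, 14, 4, 17]


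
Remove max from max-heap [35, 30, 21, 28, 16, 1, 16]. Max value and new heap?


Max = 35
Replace root with last, heapify down
Resulting heap: [30, 28, 21, 16, 16, 1]


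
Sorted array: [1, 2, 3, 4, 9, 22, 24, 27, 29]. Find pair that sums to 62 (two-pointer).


Two pointers: lo=0, hi=8
No pair sums to 62


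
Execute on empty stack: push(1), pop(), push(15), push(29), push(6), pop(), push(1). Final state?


push(1) -> [1]
pop() returns 1 -> []
push(15) -> [15]
push(29) -> [15, 29]
push(6) -> [15, 29, 6]
pop() returns 6 -> [15, 29]
push(1) -> [15, 29, 1]
Final stack (bottom to top): [15, 29, 1]


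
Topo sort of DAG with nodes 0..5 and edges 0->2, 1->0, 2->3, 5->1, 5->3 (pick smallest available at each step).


Kahn's algorithm, process smallest node first
Order: [4, 5, 1, 0, 2, 3]


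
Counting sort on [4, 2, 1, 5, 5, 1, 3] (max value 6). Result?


Count array: [0, 2, 1, 1, 1, 2, 0]
Reconstruct: [1, 1, 2, 3, 4, 5, 5]


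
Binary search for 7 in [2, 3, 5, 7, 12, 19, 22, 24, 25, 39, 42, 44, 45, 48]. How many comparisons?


Search for 7:
[0,13] mid=6 arr[6]=22
[0,5] mid=2 arr[2]=5
[3,5] mid=4 arr[4]=12
[3,3] mid=3 arr[3]=7
Total: 4 comparisons


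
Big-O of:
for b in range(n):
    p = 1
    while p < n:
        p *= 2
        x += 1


Per nesting level: O(n) * O(log n) = O(n log n)
Complexity: O(n log n)


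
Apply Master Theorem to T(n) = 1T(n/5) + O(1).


a=1, b=5, c=0. log_5(1)=0 = c=0. Case 2: O(n^c log n) = O(log n)
Complexity: O(log n)


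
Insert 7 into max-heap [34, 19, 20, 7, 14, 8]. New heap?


Append 7: [34, 19, 20, 7, 14, 8, 7]
Bubble up: no swaps needed
Result: [34, 19, 20, 7, 14, 8, 7]


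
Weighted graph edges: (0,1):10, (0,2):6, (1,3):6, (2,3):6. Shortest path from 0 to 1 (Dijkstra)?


Dijkstra from 0:
Distances: {0: 0, 1: 10, 2: 6, 3: 12}
Shortest distance to 1 = 10, path = [0, 1]


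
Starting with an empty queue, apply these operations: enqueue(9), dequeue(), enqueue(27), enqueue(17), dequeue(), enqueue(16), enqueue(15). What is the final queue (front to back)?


enqueue(9) -> [9]
dequeue() returns 9 -> []
enqueue(27) -> [27]
enqueue(17) -> [27, 17]
dequeue() returns 27 -> [17]
enqueue(16) -> [17, 16]
enqueue(15) -> [17, 16, 15]
Final queue (front to back): [17, 16, 15]


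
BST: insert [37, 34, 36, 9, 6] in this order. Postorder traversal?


Root = 37; build tree by BST insertion.
Postorder traversal: [6, 9, 36, 34, 37]


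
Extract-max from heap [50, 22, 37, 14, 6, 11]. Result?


Max = 50
Replace root with last, heapify down
Resulting heap: [37, 22, 11, 14, 6]


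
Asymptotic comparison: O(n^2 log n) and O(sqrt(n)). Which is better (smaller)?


sublinear grows slower than n^2 log n
O(sqrt(n)) is asymptotically smaller; O(n^2 log n) grows faster


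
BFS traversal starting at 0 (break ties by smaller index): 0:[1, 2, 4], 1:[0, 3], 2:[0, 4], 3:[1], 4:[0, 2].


BFS queue: start with [0]
Visit order: [0, 1, 2, 4, 3]


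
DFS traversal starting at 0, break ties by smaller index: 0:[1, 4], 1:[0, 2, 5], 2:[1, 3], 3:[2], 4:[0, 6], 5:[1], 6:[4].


DFS stack-based: start with [0]
Visit order: [0, 1, 2, 3, 5, 4, 6]


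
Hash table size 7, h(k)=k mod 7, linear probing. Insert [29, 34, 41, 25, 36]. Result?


Insertions: 29->slot 1; 34->slot 6; 41->slot 0; 25->slot 4; 36->slot 2
Table: [41, 29, 36, None, 25, None, 34]


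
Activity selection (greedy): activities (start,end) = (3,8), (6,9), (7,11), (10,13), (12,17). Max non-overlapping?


Greedy: pick earliest-ending, then skip overlaps.
Selected (2 activities): [(3, 8), (10, 13)]


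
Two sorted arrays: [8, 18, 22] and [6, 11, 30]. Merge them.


Compare heads, take smaller each step.
Merged: [6, 8, 11, 18, 22, 30]


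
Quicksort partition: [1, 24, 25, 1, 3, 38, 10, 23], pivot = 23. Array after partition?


Elements <= 23 go left of pivot.
Result: [1, 1, 3, 10, 23, 38, 24, 25], pivot at index 4


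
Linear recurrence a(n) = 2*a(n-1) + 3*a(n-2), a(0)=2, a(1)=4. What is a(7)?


Build bottom-up:
...a(5)=364, a(6)=1094, a(7)=2*1094+3*364=3280


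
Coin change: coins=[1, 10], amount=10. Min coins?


dp[0]=0; dp[i]=1+min(dp[i-c] for c in coins)
...dp[5]=5, dp[6]=6, dp[7]=7, dp[8]=8, dp[9]=9, dp[10]=1
Minimum coins for 10 = 1


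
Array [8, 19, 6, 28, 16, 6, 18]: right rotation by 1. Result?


Right rotate by 1: [18, 8, 19, 6, 28, 16, 6]


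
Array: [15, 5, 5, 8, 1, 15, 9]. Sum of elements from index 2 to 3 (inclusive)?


Prefix sums: [0, 15, 20, 25, 33, 34, 49, 58]
Sum[2..3] = prefix[4] - prefix[2] = 33 - 20 = 13


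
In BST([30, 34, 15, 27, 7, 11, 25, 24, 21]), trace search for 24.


BST root = 30
Search for 24: compare at each node
Path: [30, 15, 27, 25, 24]


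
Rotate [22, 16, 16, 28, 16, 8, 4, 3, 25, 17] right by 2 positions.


Right rotate by 2: [25, 17, 22, 16, 16, 28, 16, 8, 4, 3]


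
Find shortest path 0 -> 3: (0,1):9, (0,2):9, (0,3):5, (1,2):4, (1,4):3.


Dijkstra from 0:
Distances: {0: 0, 1: 9, 2: 9, 3: 5, 4: 12}
Shortest distance to 3 = 5, path = [0, 3]


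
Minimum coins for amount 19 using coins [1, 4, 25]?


dp[0]=0; dp[i]=1+min(dp[i-c] for c in coins)
...dp[14]=5, dp[15]=6, dp[16]=4, dp[17]=5, dp[18]=6, dp[19]=7
Minimum coins for 19 = 7


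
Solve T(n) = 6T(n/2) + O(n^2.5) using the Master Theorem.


a=6, b=2, c=2.5. log_2(6)=2.585 > c=2.5. Case 1: O(n^log_b(a)) = O(n^2.585)
Complexity: O(n^2.585)


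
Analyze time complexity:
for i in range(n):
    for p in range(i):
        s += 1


Per nesting level: O(n) * O(n) [triangular over i] = O(n^2)
Complexity: O(n^2)


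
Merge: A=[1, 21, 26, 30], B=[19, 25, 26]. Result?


Compare heads, take smaller each step.
Merged: [1, 19, 21, 25, 26, 26, 30]


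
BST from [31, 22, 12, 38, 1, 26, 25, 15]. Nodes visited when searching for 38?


BST root = 31
Search for 38: compare at each node
Path: [31, 38]


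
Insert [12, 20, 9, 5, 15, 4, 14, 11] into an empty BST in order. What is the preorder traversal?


Root = 12; build tree by BST insertion.
Preorder traversal: [12, 9, 5, 4, 11, 20, 15, 14]


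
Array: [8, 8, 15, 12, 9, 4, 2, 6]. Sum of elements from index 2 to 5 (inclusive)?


Prefix sums: [0, 8, 16, 31, 43, 52, 56, 58, 64]
Sum[2..5] = prefix[6] - prefix[2] = 56 - 16 = 40


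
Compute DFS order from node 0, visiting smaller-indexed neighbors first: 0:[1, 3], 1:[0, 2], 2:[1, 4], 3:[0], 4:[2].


DFS stack-based: start with [0]
Visit order: [0, 1, 2, 4, 3]


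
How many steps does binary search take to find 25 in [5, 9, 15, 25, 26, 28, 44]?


Search for 25:
[0,6] mid=3 arr[3]=25
Total: 1 comparisons


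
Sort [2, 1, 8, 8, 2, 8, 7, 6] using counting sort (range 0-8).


Count array: [0, 1, 2, 0, 0, 0, 1, 1, 3]
Reconstruct: [1, 2, 2, 6, 7, 8, 8, 8]


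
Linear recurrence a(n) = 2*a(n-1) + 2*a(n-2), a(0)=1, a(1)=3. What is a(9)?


Build bottom-up:
...a(7)=1224, a(8)=3344, a(9)=2*3344+2*1224=9136


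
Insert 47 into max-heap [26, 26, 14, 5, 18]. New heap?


Append 47: [26, 26, 14, 5, 18, 47]
Bubble up: swap idx 5(47) with idx 2(14); swap idx 2(47) with idx 0(26)
Result: [47, 26, 26, 5, 18, 14]


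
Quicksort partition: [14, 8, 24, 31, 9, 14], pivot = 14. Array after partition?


Elements <= 14 go left of pivot.
Result: [14, 8, 9, 14, 24, 31], pivot at index 3


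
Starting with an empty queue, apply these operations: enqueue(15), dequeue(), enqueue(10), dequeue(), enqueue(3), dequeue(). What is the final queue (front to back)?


enqueue(15) -> [15]
dequeue() returns 15 -> []
enqueue(10) -> [10]
dequeue() returns 10 -> []
enqueue(3) -> [3]
dequeue() returns 3 -> []
Final queue (front to back): []


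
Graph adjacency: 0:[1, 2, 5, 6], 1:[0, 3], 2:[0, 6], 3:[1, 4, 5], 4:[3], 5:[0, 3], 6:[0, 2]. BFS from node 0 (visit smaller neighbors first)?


BFS queue: start with [0]
Visit order: [0, 1, 2, 5, 6, 3, 4]


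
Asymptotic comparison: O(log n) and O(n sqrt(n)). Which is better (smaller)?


logarithmic grows slower than n^1.5
O(log n) is asymptotically smaller; O(n sqrt(n)) grows faster


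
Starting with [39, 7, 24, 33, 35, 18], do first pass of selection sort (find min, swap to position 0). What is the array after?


After one pass: [7, 39, 24, 33, 35, 18]


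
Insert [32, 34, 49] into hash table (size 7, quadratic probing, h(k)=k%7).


Insertions: 32->slot 4; 34->slot 6; 49->slot 0
Table: [49, None, None, None, 32, None, 34]


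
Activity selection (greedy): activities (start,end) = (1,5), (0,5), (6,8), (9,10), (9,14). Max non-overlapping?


Greedy: pick earliest-ending, then skip overlaps.
Selected (3 activities): [(1, 5), (6, 8), (9, 10)]


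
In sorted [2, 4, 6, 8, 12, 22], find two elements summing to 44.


Two pointers: lo=0, hi=5
No pair sums to 44


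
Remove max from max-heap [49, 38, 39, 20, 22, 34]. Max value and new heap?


Max = 49
Replace root with last, heapify down
Resulting heap: [39, 38, 34, 20, 22]


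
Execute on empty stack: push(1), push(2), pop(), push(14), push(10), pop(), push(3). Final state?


push(1) -> [1]
push(2) -> [1, 2]
pop() returns 2 -> [1]
push(14) -> [1, 14]
push(10) -> [1, 14, 10]
pop() returns 10 -> [1, 14]
push(3) -> [1, 14, 3]
Final stack (bottom to top): [1, 14, 3]


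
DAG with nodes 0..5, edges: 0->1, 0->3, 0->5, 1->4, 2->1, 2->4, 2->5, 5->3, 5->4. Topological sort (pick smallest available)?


Kahn's algorithm, process smallest node first
Order: [0, 2, 1, 5, 3, 4]


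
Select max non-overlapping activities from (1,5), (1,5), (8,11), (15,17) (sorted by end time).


Greedy: pick earliest-ending, then skip overlaps.
Selected (3 activities): [(1, 5), (8, 11), (15, 17)]


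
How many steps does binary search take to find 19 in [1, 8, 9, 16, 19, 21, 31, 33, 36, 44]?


Search for 19:
[0,9] mid=4 arr[4]=19
Total: 1 comparisons


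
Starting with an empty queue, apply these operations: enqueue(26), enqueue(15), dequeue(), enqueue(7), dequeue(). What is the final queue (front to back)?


enqueue(26) -> [26]
enqueue(15) -> [26, 15]
dequeue() returns 26 -> [15]
enqueue(7) -> [15, 7]
dequeue() returns 15 -> [7]
Final queue (front to back): [7]


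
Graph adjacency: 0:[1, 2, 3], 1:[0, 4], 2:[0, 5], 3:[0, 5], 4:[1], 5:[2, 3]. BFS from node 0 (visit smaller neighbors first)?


BFS queue: start with [0]
Visit order: [0, 1, 2, 3, 4, 5]


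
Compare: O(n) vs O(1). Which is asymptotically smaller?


constant grows slower than linear
O(1) is asymptotically smaller; O(n) grows faster


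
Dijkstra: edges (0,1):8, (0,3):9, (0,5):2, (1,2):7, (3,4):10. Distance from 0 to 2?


Dijkstra from 0:
Distances: {0: 0, 1: 8, 2: 15, 3: 9, 4: 19, 5: 2}
Shortest distance to 2 = 15, path = [0, 1, 2]


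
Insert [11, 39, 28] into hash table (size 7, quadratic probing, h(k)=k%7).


Insertions: 11->slot 4; 39->slot 5; 28->slot 0
Table: [28, None, None, None, 11, 39, None]


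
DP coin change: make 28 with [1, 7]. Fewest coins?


dp[0]=0; dp[i]=1+min(dp[i-c] for c in coins)
...dp[23]=5, dp[24]=6, dp[25]=7, dp[26]=8, dp[27]=9, dp[28]=4
Minimum coins for 28 = 4


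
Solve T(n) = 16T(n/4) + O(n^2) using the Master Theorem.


a=16, b=4, c=2. log_4(16)=2 = c=2. Case 2: O(n^c log n) = O(n^2 log n)
Complexity: O(n^2 log n)


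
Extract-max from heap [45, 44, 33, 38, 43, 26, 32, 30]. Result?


Max = 45
Replace root with last, heapify down
Resulting heap: [44, 43, 33, 38, 30, 26, 32]


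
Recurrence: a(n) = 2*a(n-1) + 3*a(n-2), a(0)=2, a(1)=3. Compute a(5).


Build bottom-up:
...a(3)=33, a(4)=102, a(5)=2*102+3*33=303


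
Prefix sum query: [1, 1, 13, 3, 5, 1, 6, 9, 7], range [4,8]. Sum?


Prefix sums: [0, 1, 2, 15, 18, 23, 24, 30, 39, 46]
Sum[4..8] = prefix[9] - prefix[4] = 46 - 18 = 28


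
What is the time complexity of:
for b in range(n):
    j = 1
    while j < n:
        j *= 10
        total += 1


Per nesting level: O(n) * O(log n) = O(n log n)
Complexity: O(n log n)


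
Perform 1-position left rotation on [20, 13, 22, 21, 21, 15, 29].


Left rotate by 1: [13, 22, 21, 21, 15, 29, 20]


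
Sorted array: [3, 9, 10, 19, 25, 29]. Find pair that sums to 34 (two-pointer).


Two pointers: lo=0, hi=5
Found pair: (9, 25) summing to 34


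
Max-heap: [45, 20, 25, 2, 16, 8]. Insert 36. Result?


Append 36: [45, 20, 25, 2, 16, 8, 36]
Bubble up: swap idx 6(36) with idx 2(25)
Result: [45, 20, 36, 2, 16, 8, 25]


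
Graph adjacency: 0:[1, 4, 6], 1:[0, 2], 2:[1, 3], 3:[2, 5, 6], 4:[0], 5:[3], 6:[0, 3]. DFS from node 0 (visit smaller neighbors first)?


DFS stack-based: start with [0]
Visit order: [0, 1, 2, 3, 5, 6, 4]


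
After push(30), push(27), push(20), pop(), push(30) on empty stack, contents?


push(30) -> [30]
push(27) -> [30, 27]
push(20) -> [30, 27, 20]
pop() returns 20 -> [30, 27]
push(30) -> [30, 27, 30]
Final stack (bottom to top): [30, 27, 30]


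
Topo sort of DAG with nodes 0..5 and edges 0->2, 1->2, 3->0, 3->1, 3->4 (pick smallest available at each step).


Kahn's algorithm, process smallest node first
Order: [3, 0, 1, 2, 4, 5]


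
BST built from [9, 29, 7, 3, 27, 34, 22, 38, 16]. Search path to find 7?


BST root = 9
Search for 7: compare at each node
Path: [9, 7]


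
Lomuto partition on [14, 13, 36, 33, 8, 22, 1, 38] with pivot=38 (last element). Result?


Elements <= 38 go left of pivot.
Result: [14, 13, 36, 33, 8, 22, 1, 38], pivot at index 7


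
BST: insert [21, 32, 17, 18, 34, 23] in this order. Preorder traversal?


Root = 21; build tree by BST insertion.
Preorder traversal: [21, 17, 18, 32, 23, 34]


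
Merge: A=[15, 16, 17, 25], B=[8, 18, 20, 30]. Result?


Compare heads, take smaller each step.
Merged: [8, 15, 16, 17, 18, 20, 25, 30]


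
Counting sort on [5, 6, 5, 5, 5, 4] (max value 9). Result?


Count array: [0, 0, 0, 0, 1, 4, 1, 0, 0, 0]
Reconstruct: [4, 5, 5, 5, 5, 6]


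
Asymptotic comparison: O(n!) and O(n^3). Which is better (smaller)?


cubic grows slower than factorial
O(n^3) is asymptotically smaller; O(n!) grows faster


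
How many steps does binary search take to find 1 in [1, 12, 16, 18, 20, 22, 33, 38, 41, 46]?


Search for 1:
[0,9] mid=4 arr[4]=20
[0,3] mid=1 arr[1]=12
[0,0] mid=0 arr[0]=1
Total: 3 comparisons


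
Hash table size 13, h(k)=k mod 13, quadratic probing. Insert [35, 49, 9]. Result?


Insertions: 35->slot 9; 49->slot 10; 9->slot 0
Table: [9, None, None, None, None, None, None, None, None, 35, 49, None, None]


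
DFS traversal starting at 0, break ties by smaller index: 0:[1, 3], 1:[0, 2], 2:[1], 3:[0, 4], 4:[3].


DFS stack-based: start with [0]
Visit order: [0, 1, 2, 3, 4]


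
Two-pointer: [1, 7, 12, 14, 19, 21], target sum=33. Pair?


Two pointers: lo=0, hi=5
Found pair: (12, 21) summing to 33


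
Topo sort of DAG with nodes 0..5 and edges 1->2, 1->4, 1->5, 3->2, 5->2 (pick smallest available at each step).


Kahn's algorithm, process smallest node first
Order: [0, 1, 3, 4, 5, 2]


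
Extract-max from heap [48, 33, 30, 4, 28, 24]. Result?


Max = 48
Replace root with last, heapify down
Resulting heap: [33, 28, 30, 4, 24]


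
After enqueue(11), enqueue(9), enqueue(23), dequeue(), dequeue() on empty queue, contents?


enqueue(11) -> [11]
enqueue(9) -> [11, 9]
enqueue(23) -> [11, 9, 23]
dequeue() returns 11 -> [9, 23]
dequeue() returns 9 -> [23]
Final queue (front to back): [23]


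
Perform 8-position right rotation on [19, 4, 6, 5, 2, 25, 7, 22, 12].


Right rotate by 8: [4, 6, 5, 2, 25, 7, 22, 12, 19]


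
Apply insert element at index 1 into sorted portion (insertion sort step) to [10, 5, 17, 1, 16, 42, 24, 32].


After one pass: [5, 10, 17, 1, 16, 42, 24, 32]


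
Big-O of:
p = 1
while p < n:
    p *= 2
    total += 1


Per nesting level: O(log n) = O(log n)
Complexity: O(log n)


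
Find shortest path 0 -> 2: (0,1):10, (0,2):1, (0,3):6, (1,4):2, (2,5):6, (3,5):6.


Dijkstra from 0:
Distances: {0: 0, 1: 10, 2: 1, 3: 6, 4: 12, 5: 7}
Shortest distance to 2 = 1, path = [0, 2]


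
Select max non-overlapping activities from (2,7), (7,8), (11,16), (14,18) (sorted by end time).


Greedy: pick earliest-ending, then skip overlaps.
Selected (3 activities): [(2, 7), (7, 8), (11, 16)]


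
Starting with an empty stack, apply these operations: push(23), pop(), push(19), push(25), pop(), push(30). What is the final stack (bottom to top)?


push(23) -> [23]
pop() returns 23 -> []
push(19) -> [19]
push(25) -> [19, 25]
pop() returns 25 -> [19]
push(30) -> [19, 30]
Final stack (bottom to top): [19, 30]


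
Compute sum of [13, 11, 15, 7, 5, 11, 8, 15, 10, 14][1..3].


Prefix sums: [0, 13, 24, 39, 46, 51, 62, 70, 85, 95, 109]
Sum[1..3] = prefix[4] - prefix[1] = 46 - 13 = 33


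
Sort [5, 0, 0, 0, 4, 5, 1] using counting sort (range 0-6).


Count array: [3, 1, 0, 0, 1, 2, 0]
Reconstruct: [0, 0, 0, 1, 4, 5, 5]


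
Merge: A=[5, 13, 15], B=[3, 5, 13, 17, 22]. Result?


Compare heads, take smaller each step.
Merged: [3, 5, 5, 13, 13, 15, 17, 22]


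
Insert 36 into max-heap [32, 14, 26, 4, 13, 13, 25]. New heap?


Append 36: [32, 14, 26, 4, 13, 13, 25, 36]
Bubble up: swap idx 7(36) with idx 3(4); swap idx 3(36) with idx 1(14); swap idx 1(36) with idx 0(32)
Result: [36, 32, 26, 14, 13, 13, 25, 4]


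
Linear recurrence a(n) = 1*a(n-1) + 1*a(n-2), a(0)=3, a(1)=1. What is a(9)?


Build bottom-up:
...a(7)=37, a(8)=60, a(9)=1*60+1*37=97


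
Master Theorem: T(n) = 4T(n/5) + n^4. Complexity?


a=4, b=5, c=4. log_5(4)=0.861 < c=4. Case 3: O(n^c) = O(n^4)
Complexity: O(n^4)


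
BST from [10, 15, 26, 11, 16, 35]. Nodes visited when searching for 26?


BST root = 10
Search for 26: compare at each node
Path: [10, 15, 26]


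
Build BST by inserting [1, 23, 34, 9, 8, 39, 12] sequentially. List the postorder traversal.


Root = 1; build tree by BST insertion.
Postorder traversal: [8, 12, 9, 39, 34, 23, 1]


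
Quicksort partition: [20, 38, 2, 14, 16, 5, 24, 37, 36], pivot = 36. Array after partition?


Elements <= 36 go left of pivot.
Result: [20, 2, 14, 16, 5, 24, 36, 37, 38], pivot at index 6


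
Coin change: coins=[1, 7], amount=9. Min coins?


dp[0]=0; dp[i]=1+min(dp[i-c] for c in coins)
...dp[4]=4, dp[5]=5, dp[6]=6, dp[7]=1, dp[8]=2, dp[9]=3
Minimum coins for 9 = 3


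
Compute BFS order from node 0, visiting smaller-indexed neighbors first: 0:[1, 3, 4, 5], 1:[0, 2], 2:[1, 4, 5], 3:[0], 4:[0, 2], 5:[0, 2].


BFS queue: start with [0]
Visit order: [0, 1, 3, 4, 5, 2]


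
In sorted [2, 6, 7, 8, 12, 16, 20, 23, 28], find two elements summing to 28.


Two pointers: lo=0, hi=8
Found pair: (8, 20) summing to 28


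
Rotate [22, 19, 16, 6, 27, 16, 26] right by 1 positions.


Right rotate by 1: [26, 22, 19, 16, 6, 27, 16]


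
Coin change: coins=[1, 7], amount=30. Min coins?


dp[0]=0; dp[i]=1+min(dp[i-c] for c in coins)
...dp[25]=7, dp[26]=8, dp[27]=9, dp[28]=4, dp[29]=5, dp[30]=6
Minimum coins for 30 = 6


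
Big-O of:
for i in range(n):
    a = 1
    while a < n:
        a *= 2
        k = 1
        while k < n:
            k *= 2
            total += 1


Per nesting level: O(n) * O(log n) * O(log n) = O(n (log n)^2)
Complexity: O(n (log n)^2)


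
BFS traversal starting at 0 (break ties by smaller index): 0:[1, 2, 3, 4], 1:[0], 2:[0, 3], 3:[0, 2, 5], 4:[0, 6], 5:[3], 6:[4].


BFS queue: start with [0]
Visit order: [0, 1, 2, 3, 4, 5, 6]


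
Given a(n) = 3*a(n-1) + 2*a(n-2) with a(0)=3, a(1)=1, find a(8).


Build bottom-up:
...a(6)=1329, a(7)=4733, a(8)=3*4733+2*1329=16857


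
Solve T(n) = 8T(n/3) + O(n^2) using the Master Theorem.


a=8, b=3, c=2. log_3(8)=1.893 < c=2. Case 3: O(n^c) = O(n^2)
Complexity: O(n^2)


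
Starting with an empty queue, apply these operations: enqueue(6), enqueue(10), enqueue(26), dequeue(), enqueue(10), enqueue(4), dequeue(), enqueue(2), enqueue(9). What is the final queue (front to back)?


enqueue(6) -> [6]
enqueue(10) -> [6, 10]
enqueue(26) -> [6, 10, 26]
dequeue() returns 6 -> [10, 26]
enqueue(10) -> [10, 26, 10]
enqueue(4) -> [10, 26, 10, 4]
dequeue() returns 10 -> [26, 10, 4]
enqueue(2) -> [26, 10, 4, 2]
enqueue(9) -> [26, 10, 4, 2, 9]
Final queue (front to back): [26, 10, 4, 2, 9]


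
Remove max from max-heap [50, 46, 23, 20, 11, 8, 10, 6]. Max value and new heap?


Max = 50
Replace root with last, heapify down
Resulting heap: [46, 20, 23, 6, 11, 8, 10]


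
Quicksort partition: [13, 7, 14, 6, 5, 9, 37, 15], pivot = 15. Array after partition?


Elements <= 15 go left of pivot.
Result: [13, 7, 14, 6, 5, 9, 15, 37], pivot at index 6


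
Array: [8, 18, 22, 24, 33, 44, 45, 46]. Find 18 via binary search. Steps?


Search for 18:
[0,7] mid=3 arr[3]=24
[0,2] mid=1 arr[1]=18
Total: 2 comparisons


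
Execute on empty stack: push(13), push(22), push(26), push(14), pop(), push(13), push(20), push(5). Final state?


push(13) -> [13]
push(22) -> [13, 22]
push(26) -> [13, 22, 26]
push(14) -> [13, 22, 26, 14]
pop() returns 14 -> [13, 22, 26]
push(13) -> [13, 22, 26, 13]
push(20) -> [13, 22, 26, 13, 20]
push(5) -> [13, 22, 26, 13, 20, 5]
Final stack (bottom to top): [13, 22, 26, 13, 20, 5]


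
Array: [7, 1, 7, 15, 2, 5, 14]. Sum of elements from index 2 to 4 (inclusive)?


Prefix sums: [0, 7, 8, 15, 30, 32, 37, 51]
Sum[2..4] = prefix[5] - prefix[2] = 32 - 8 = 24


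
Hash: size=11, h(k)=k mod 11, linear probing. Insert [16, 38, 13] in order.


Insertions: 16->slot 5; 38->slot 6; 13->slot 2
Table: [None, None, 13, None, None, 16, 38, None, None, None, None]


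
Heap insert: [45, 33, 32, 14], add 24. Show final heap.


Append 24: [45, 33, 32, 14, 24]
Bubble up: no swaps needed
Result: [45, 33, 32, 14, 24]


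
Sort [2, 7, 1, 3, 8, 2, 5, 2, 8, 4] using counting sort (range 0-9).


Count array: [0, 1, 3, 1, 1, 1, 0, 1, 2, 0]
Reconstruct: [1, 2, 2, 2, 3, 4, 5, 7, 8, 8]


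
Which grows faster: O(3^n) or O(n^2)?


quadratic grows slower than exponential (base 3)
O(n^2) is asymptotically smaller; O(3^n) grows faster


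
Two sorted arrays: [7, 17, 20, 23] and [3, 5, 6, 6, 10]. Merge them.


Compare heads, take smaller each step.
Merged: [3, 5, 6, 6, 7, 10, 17, 20, 23]


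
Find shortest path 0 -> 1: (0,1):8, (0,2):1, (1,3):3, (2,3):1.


Dijkstra from 0:
Distances: {0: 0, 1: 5, 2: 1, 3: 2}
Shortest distance to 1 = 5, path = [0, 2, 3, 1]


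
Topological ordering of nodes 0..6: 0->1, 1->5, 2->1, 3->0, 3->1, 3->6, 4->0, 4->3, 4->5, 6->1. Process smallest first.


Kahn's algorithm, process smallest node first
Order: [2, 4, 3, 0, 6, 1, 5]


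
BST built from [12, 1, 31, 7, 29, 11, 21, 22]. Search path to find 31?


BST root = 12
Search for 31: compare at each node
Path: [12, 31]


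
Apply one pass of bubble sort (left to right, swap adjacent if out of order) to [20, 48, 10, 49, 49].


After one pass: [20, 10, 48, 49, 49]


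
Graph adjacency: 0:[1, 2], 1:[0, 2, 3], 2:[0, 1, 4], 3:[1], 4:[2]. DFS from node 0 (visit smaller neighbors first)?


DFS stack-based: start with [0]
Visit order: [0, 1, 2, 4, 3]


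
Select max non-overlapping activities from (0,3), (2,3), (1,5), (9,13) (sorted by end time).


Greedy: pick earliest-ending, then skip overlaps.
Selected (2 activities): [(0, 3), (9, 13)]


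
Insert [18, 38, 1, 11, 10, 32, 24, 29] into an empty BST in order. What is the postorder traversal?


Root = 18; build tree by BST insertion.
Postorder traversal: [10, 11, 1, 29, 24, 32, 38, 18]


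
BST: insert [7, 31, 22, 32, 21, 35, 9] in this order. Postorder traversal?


Root = 7; build tree by BST insertion.
Postorder traversal: [9, 21, 22, 35, 32, 31, 7]


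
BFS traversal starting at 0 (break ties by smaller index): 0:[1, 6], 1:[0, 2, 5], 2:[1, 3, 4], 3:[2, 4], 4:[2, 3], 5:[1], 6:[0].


BFS queue: start with [0]
Visit order: [0, 1, 6, 2, 5, 3, 4]


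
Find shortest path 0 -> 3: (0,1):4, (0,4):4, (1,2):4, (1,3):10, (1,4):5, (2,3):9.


Dijkstra from 0:
Distances: {0: 0, 1: 4, 2: 8, 3: 14, 4: 4}
Shortest distance to 3 = 14, path = [0, 1, 3]


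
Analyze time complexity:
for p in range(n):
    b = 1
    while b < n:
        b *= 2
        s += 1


Per nesting level: O(n) * O(log n) = O(n log n)
Complexity: O(n log n)


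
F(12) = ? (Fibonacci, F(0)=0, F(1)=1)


F(n)=F(n-1)+F(n-2)
...F(10)=55, F(11)=89, F(12)=144


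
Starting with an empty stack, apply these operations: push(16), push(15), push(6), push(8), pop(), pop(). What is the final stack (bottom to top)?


push(16) -> [16]
push(15) -> [16, 15]
push(6) -> [16, 15, 6]
push(8) -> [16, 15, 6, 8]
pop() returns 8 -> [16, 15, 6]
pop() returns 6 -> [16, 15]
Final stack (bottom to top): [16, 15]


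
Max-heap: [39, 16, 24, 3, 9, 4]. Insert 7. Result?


Append 7: [39, 16, 24, 3, 9, 4, 7]
Bubble up: no swaps needed
Result: [39, 16, 24, 3, 9, 4, 7]


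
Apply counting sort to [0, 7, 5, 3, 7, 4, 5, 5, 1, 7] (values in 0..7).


Count array: [1, 1, 0, 1, 1, 3, 0, 3]
Reconstruct: [0, 1, 3, 4, 5, 5, 5, 7, 7, 7]


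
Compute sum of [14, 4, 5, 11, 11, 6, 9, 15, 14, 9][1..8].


Prefix sums: [0, 14, 18, 23, 34, 45, 51, 60, 75, 89, 98]
Sum[1..8] = prefix[9] - prefix[1] = 89 - 14 = 75


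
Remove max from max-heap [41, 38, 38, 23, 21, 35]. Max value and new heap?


Max = 41
Replace root with last, heapify down
Resulting heap: [38, 35, 38, 23, 21]


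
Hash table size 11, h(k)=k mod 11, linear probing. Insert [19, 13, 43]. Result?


Insertions: 19->slot 8; 13->slot 2; 43->slot 10
Table: [None, None, 13, None, None, None, None, None, 19, None, 43]


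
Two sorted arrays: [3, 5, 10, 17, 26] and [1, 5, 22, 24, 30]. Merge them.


Compare heads, take smaller each step.
Merged: [1, 3, 5, 5, 10, 17, 22, 24, 26, 30]


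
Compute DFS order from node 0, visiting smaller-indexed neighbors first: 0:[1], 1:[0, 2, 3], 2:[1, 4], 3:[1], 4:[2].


DFS stack-based: start with [0]
Visit order: [0, 1, 2, 4, 3]


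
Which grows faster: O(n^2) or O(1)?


constant grows slower than quadratic
O(1) is asymptotically smaller; O(n^2) grows faster


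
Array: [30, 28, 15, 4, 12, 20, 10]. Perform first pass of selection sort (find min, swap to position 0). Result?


After one pass: [4, 28, 15, 30, 12, 20, 10]


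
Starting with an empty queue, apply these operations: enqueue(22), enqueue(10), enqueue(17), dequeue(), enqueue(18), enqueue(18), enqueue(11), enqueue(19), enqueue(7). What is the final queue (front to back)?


enqueue(22) -> [22]
enqueue(10) -> [22, 10]
enqueue(17) -> [22, 10, 17]
dequeue() returns 22 -> [10, 17]
enqueue(18) -> [10, 17, 18]
enqueue(18) -> [10, 17, 18, 18]
enqueue(11) -> [10, 17, 18, 18, 11]
enqueue(19) -> [10, 17, 18, 18, 11, 19]
enqueue(7) -> [10, 17, 18, 18, 11, 19, 7]
Final queue (front to back): [10, 17, 18, 18, 11, 19, 7]


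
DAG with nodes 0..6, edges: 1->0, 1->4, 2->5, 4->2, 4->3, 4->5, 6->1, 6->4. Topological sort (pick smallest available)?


Kahn's algorithm, process smallest node first
Order: [6, 1, 0, 4, 2, 3, 5]


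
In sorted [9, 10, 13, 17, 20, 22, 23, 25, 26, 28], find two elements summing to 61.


Two pointers: lo=0, hi=9
No pair sums to 61


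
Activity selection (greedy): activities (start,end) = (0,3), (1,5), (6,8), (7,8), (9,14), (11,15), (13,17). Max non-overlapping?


Greedy: pick earliest-ending, then skip overlaps.
Selected (3 activities): [(0, 3), (6, 8), (9, 14)]


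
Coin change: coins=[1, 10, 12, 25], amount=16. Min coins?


dp[0]=0; dp[i]=1+min(dp[i-c] for c in coins)
...dp[11]=2, dp[12]=1, dp[13]=2, dp[14]=3, dp[15]=4, dp[16]=5
Minimum coins for 16 = 5


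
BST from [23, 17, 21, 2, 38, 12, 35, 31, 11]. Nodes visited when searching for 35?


BST root = 23
Search for 35: compare at each node
Path: [23, 38, 35]


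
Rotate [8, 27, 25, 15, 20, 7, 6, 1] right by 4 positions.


Right rotate by 4: [20, 7, 6, 1, 8, 27, 25, 15]


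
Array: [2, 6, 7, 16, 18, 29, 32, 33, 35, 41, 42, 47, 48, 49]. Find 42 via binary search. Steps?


Search for 42:
[0,13] mid=6 arr[6]=32
[7,13] mid=10 arr[10]=42
Total: 2 comparisons


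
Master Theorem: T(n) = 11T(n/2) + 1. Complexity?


a=11, b=2, c=0. log_2(11)=3.459 > c=0. Case 1: O(n^log_b(a)) = O(n^3.459)
Complexity: O(n^3.459)


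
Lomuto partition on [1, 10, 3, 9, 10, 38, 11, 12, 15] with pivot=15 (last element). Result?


Elements <= 15 go left of pivot.
Result: [1, 10, 3, 9, 10, 11, 12, 15, 38], pivot at index 7


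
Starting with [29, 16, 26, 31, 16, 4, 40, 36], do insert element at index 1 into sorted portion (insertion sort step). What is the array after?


After one pass: [16, 29, 26, 31, 16, 4, 40, 36]


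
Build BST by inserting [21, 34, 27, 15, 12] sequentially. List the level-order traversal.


Root = 21; build tree by BST insertion.
Level-Order traversal: [21, 15, 34, 12, 27]


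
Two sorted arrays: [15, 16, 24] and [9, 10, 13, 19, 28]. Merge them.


Compare heads, take smaller each step.
Merged: [9, 10, 13, 15, 16, 19, 24, 28]


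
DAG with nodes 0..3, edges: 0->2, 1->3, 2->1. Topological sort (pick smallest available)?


Kahn's algorithm, process smallest node first
Order: [0, 2, 1, 3]


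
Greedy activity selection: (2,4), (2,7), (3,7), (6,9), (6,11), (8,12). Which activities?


Greedy: pick earliest-ending, then skip overlaps.
Selected (2 activities): [(2, 4), (6, 9)]


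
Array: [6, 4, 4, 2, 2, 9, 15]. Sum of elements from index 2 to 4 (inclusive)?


Prefix sums: [0, 6, 10, 14, 16, 18, 27, 42]
Sum[2..4] = prefix[5] - prefix[2] = 18 - 10 = 8


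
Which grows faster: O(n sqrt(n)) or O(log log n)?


double-logarithmic grows slower than n^1.5
O(log log n) is asymptotically smaller; O(n sqrt(n)) grows faster


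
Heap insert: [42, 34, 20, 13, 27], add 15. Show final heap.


Append 15: [42, 34, 20, 13, 27, 15]
Bubble up: no swaps needed
Result: [42, 34, 20, 13, 27, 15]


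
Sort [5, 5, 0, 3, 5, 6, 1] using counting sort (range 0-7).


Count array: [1, 1, 0, 1, 0, 3, 1, 0]
Reconstruct: [0, 1, 3, 5, 5, 5, 6]


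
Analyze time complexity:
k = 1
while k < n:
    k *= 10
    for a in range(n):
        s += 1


Per nesting level: O(log n) * O(n) = O(n log n)
Complexity: O(n log n)


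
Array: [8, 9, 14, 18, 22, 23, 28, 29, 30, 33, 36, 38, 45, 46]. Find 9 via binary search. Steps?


Search for 9:
[0,13] mid=6 arr[6]=28
[0,5] mid=2 arr[2]=14
[0,1] mid=0 arr[0]=8
[1,1] mid=1 arr[1]=9
Total: 4 comparisons


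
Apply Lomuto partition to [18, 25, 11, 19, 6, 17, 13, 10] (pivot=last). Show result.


Elements <= 10 go left of pivot.
Result: [6, 10, 11, 19, 18, 17, 13, 25], pivot at index 1


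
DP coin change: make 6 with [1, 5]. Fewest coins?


dp[0]=0; dp[i]=1+min(dp[i-c] for c in coins)
...dp[1]=1, dp[2]=2, dp[3]=3, dp[4]=4, dp[5]=1, dp[6]=2
Minimum coins for 6 = 2


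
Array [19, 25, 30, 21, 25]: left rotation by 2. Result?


Left rotate by 2: [30, 21, 25, 19, 25]


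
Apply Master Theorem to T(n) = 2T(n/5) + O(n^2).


a=2, b=5, c=2. log_5(2)=0.431 < c=2. Case 3: O(n^c) = O(n^2)
Complexity: O(n^2)


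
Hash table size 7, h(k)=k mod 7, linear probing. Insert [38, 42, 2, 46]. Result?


Insertions: 38->slot 3; 42->slot 0; 2->slot 2; 46->slot 4
Table: [42, None, 2, 38, 46, None, None]


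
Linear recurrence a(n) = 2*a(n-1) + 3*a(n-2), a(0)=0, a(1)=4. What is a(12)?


Build bottom-up:
...a(10)=59048, a(11)=177148, a(12)=2*177148+3*59048=531440


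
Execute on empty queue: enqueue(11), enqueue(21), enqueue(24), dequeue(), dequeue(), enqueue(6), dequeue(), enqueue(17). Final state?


enqueue(11) -> [11]
enqueue(21) -> [11, 21]
enqueue(24) -> [11, 21, 24]
dequeue() returns 11 -> [21, 24]
dequeue() returns 21 -> [24]
enqueue(6) -> [24, 6]
dequeue() returns 24 -> [6]
enqueue(17) -> [6, 17]
Final queue (front to back): [6, 17]


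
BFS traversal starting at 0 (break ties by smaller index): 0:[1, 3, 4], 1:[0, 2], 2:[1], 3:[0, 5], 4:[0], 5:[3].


BFS queue: start with [0]
Visit order: [0, 1, 3, 4, 2, 5]


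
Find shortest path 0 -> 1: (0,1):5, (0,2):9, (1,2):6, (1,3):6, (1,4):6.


Dijkstra from 0:
Distances: {0: 0, 1: 5, 2: 9, 3: 11, 4: 11}
Shortest distance to 1 = 5, path = [0, 1]


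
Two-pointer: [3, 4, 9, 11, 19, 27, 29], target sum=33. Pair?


Two pointers: lo=0, hi=6
Found pair: (4, 29) summing to 33


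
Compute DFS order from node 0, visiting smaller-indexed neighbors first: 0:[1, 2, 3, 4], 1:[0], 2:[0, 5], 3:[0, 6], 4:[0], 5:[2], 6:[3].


DFS stack-based: start with [0]
Visit order: [0, 1, 2, 5, 3, 6, 4]


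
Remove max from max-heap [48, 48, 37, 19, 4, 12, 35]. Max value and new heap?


Max = 48
Replace root with last, heapify down
Resulting heap: [48, 35, 37, 19, 4, 12]


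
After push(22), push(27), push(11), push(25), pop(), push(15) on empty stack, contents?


push(22) -> [22]
push(27) -> [22, 27]
push(11) -> [22, 27, 11]
push(25) -> [22, 27, 11, 25]
pop() returns 25 -> [22, 27, 11]
push(15) -> [22, 27, 11, 15]
Final stack (bottom to top): [22, 27, 11, 15]


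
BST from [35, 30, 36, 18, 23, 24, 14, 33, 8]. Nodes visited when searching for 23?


BST root = 35
Search for 23: compare at each node
Path: [35, 30, 18, 23]


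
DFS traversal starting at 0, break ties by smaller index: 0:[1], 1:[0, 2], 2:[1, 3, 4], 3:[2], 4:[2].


DFS stack-based: start with [0]
Visit order: [0, 1, 2, 3, 4]


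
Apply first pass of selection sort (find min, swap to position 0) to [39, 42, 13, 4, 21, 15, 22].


After one pass: [4, 42, 13, 39, 21, 15, 22]


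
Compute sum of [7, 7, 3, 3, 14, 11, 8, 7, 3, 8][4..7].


Prefix sums: [0, 7, 14, 17, 20, 34, 45, 53, 60, 63, 71]
Sum[4..7] = prefix[8] - prefix[4] = 60 - 20 = 40


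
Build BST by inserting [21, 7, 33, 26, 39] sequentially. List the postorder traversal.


Root = 21; build tree by BST insertion.
Postorder traversal: [7, 26, 39, 33, 21]


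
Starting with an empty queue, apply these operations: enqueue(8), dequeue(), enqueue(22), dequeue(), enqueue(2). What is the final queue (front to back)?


enqueue(8) -> [8]
dequeue() returns 8 -> []
enqueue(22) -> [22]
dequeue() returns 22 -> []
enqueue(2) -> [2]
Final queue (front to back): [2]


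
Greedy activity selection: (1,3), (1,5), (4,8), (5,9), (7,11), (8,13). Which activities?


Greedy: pick earliest-ending, then skip overlaps.
Selected (3 activities): [(1, 3), (4, 8), (8, 13)]


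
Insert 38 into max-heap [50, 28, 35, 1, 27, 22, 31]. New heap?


Append 38: [50, 28, 35, 1, 27, 22, 31, 38]
Bubble up: swap idx 7(38) with idx 3(1); swap idx 3(38) with idx 1(28)
Result: [50, 38, 35, 28, 27, 22, 31, 1]


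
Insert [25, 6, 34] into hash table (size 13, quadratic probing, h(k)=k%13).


Insertions: 25->slot 12; 6->slot 6; 34->slot 8
Table: [None, None, None, None, None, None, 6, None, 34, None, None, None, 25]
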